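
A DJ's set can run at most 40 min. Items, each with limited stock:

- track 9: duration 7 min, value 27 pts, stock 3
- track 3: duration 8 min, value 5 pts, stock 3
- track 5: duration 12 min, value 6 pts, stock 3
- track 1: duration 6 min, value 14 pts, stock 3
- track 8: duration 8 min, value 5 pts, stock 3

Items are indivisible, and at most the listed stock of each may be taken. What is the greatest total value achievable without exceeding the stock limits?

Top feasible selections:
- 3×track 9 + 3×track 1: duration 39, value 123
- 3×track 9 + 2×track 1: duration 33, value 109
- 3×track 9 + 1×track 5 + 1×track 1: duration 39, value 101
- 2×track 9 + 3×track 1 + 1×track 8: duration 40, value 101
Best: 123 pts.

123 pts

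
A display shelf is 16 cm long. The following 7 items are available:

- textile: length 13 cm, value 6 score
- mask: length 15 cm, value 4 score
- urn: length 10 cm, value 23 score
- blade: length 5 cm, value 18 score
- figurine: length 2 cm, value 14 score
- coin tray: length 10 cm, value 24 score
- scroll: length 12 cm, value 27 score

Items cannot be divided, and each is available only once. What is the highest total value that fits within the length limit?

42 score

Check high-value combinations within 16 cm:
- blade+coin tray: length 5+10=15, value 18+24=42
- figurine+scroll: length 2+12=14, value 14+27=41
- urn+blade: length 10+5=15, value 23+18=41
Best: 42 score.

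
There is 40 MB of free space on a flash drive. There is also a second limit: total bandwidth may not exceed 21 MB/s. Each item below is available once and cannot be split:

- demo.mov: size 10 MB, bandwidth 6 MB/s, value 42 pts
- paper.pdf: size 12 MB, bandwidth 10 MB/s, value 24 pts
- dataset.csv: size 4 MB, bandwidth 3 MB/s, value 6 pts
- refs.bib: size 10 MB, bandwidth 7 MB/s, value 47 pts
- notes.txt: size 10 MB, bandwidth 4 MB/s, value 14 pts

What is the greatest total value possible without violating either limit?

Feasible sets respecting both limits:
- demo.mov+dataset.csv+refs.bib+notes.txt: size 34, bandwidth 20, value 109
- demo.mov+refs.bib+notes.txt: size 30, bandwidth 17, value 103
- demo.mov+dataset.csv+refs.bib: size 24, bandwidth 16, value 95
- demo.mov+refs.bib: size 20, bandwidth 13, value 89
Best: 109 pts.

109 pts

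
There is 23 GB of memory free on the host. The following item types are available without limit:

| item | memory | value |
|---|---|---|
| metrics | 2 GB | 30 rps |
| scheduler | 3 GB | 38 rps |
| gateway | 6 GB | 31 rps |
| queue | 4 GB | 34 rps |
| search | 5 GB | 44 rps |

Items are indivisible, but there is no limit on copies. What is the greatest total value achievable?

Best value-per-unit is metrics at 30/2; filling with it alone gives 11×30 = 330.
Optimal mix: 10×metrics + 1×scheduler → memory 23, value 338.

338 rps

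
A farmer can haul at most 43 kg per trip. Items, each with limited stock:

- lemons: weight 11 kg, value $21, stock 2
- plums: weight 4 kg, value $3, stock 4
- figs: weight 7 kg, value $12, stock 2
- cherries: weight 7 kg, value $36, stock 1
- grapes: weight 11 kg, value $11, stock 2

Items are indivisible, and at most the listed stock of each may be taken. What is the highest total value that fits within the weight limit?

$102

Best selections within weight 43 and stock limits:
- 2×lemons + 2×figs + 1×cherries: weight 43, value 102
- 2×lemons + 1×plums + 1×figs + 1×cherries: weight 40, value 93
- 1×lemons + 2×figs + 1×cherries + 1×grapes: weight 43, value 92
Best: $102.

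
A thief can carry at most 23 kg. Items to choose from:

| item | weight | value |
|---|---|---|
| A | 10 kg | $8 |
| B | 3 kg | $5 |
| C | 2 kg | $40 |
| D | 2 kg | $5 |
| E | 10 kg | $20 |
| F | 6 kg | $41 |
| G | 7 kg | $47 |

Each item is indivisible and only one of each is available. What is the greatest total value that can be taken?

$138

Check high-value combinations within 23 kg:
- B+C+D+F+G: weight 3+2+2+6+7=20, value 5+40+5+41+47=138
- C+D+F+G: weight 2+2+6+7=17, value 40+5+41+47=133
- B+C+F+G: weight 3+2+6+7=18, value 5+40+41+47=133
Best: $138.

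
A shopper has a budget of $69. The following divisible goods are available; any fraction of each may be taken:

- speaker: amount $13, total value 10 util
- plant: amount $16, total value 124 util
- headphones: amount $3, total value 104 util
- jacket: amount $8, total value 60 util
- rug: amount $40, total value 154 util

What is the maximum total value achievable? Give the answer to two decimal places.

Take in order of value per unit:
- headphones (104/3 per unit): all 3 → value 104, running total 104.00
- plant (124/16 per unit): all 16 → value 124, running total 228.00
- jacket (60/8 per unit): all 8 → value 60, running total 288.00
- rug (154/40 per unit): all 40 → value 154, running total 442.00
- speaker (10/13 per unit): 2 of 13 → value 2×10/13 = 1.5385, running total 443.54
Total 443.54.

443.54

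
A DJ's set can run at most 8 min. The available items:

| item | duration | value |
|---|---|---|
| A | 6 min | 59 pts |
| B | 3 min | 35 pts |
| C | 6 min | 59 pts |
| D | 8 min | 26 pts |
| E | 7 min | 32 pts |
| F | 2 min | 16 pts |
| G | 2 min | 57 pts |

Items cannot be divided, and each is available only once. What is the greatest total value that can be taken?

116 pts

Check high-value combinations within 8 min:
- A+G: duration 6+2=8, value 59+57=116
- C+G: duration 6+2=8, value 59+57=116
- B+F+G: duration 3+2+2=7, value 35+16+57=108
- B+G: duration 3+2=5, value 35+57=92
Best: 116 pts.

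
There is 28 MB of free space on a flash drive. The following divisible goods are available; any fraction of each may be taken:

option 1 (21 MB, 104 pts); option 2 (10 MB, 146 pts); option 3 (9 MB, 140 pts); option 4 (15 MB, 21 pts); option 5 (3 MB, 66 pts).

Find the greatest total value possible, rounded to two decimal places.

Take in order of value per unit:
- option 5 (66/3 per unit): all 3 → value 66, running total 66.00
- option 3 (140/9 per unit): all 9 → value 140, running total 206.00
- option 2 (146/10 per unit): all 10 → value 146, running total 352.00
- option 1 (104/21 per unit): 6 of 21 → value 6×104/21 = 29.7143, running total 381.71
Total 381.71.

381.71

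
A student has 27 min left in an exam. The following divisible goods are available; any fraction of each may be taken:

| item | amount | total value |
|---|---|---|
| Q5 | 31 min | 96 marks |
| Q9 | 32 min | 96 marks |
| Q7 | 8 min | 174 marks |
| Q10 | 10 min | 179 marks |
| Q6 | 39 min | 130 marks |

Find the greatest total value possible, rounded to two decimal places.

383.00

Take in order of value per unit:
- Q7 (174/8 per unit): all 8 → value 174, running total 174.00
- Q10 (179/10 per unit): all 10 → value 179, running total 353.00
- Q6 (130/39 per unit): 9 of 39 → value 9×130/39 = 30.0000, running total 383.00
Total 383.00.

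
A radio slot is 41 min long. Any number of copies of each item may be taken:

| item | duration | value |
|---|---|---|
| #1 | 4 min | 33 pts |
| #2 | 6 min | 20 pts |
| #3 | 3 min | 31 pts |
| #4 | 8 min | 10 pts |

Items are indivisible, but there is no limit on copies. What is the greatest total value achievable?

Best value-per-unit is #3 at 31/3; filling with it alone gives 13×31 = 403.
Optimal mix: 2×#1 + 11×#3 → duration 41, value 407.

407 pts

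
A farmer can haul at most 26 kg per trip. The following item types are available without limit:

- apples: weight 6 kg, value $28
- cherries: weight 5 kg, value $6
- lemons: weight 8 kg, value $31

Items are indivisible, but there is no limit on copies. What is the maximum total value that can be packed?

Best value-per-unit is apples at 28/6; filling with it alone gives 4×28 = 112.
Optimal mix: 3×apples + 1×lemons → weight 26, value 115.

$115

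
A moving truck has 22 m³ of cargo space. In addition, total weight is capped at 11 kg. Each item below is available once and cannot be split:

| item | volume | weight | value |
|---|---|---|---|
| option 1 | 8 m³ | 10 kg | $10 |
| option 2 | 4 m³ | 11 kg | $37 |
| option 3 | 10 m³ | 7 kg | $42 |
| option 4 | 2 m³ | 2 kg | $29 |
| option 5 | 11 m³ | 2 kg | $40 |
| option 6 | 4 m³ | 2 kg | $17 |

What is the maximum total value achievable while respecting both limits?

$88

Feasible sets respecting both limits:
- option 3+option 4+option 6: volume 16, weight 11, value 88
- option 4+option 5+option 6: volume 17, weight 6, value 86
- option 3+option 5: volume 21, weight 9, value 82
- option 3+option 4: volume 12, weight 9, value 71
Best: $88.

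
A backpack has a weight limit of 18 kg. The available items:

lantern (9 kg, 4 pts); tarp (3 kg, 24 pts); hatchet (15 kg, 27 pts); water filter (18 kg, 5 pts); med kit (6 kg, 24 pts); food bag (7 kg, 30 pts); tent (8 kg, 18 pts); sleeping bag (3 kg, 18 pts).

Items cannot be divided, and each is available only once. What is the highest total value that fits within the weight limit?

78 pts

Check high-value combinations within 18 kg:
- tarp+med kit+food bag: weight 3+6+7=16, value 24+24+30=78
- tarp+food bag+sleeping bag: weight 3+7+3=13, value 24+30+18=72
- med kit+food bag+sleeping bag: weight 6+7+3=16, value 24+30+18=72
Best: 78 pts.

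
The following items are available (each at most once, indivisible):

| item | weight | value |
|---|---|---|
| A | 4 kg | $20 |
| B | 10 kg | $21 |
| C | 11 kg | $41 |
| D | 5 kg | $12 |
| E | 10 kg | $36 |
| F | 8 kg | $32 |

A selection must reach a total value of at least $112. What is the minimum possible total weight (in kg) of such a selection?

33

Subsets with value ≥ 112, sorted by total weight:
- A+C+E+F: weight 33, value 129
- A+B+C+F: weight 33, value 114
- C+D+E+F: weight 34, value 121
- A+B+C+E: weight 35, value 118
Minimum weight: 33 kg.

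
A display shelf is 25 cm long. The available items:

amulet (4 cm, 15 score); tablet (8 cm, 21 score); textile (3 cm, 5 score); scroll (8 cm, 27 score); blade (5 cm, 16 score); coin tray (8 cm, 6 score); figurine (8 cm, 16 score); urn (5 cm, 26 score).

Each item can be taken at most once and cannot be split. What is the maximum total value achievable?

Check high-value combinations within 25 cm:
- amulet+tablet+scroll+urn: length 4+8+8+5=25, value 15+21+27+26=89
- amulet+textile+scroll+blade+urn: length 4+3+8+5+5=25, value 15+5+27+16+26=89
- amulet+scroll+blade+urn: length 4+8+5+5=22, value 15+27+16+26=84
Best: 89 score.

89 score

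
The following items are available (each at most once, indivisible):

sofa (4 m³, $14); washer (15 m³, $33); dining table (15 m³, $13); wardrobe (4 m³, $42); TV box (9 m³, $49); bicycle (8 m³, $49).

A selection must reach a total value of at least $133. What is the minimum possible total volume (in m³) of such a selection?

Subsets with value ≥ 133, sorted by total volume:
- wardrobe+TV box+bicycle: volume 21, value 140
- sofa+wardrobe+TV box+bicycle: volume 25, value 154
- sofa+washer+wardrobe+bicycle: volume 31, value 138
Minimum volume: 21 m³.

21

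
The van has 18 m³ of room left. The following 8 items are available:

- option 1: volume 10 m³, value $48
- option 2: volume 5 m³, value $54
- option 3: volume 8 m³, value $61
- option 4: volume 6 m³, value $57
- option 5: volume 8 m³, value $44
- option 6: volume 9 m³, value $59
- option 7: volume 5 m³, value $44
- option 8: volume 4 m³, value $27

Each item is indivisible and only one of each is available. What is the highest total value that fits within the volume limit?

$159

Check high-value combinations within 18 m³:
- option 2+option 3+option 7: volume 5+8+5=18, value 54+61+44=159
- option 2+option 4+option 7: volume 5+6+5=16, value 54+57+44=155
- option 3+option 4+option 8: volume 8+6+4=18, value 61+57+27=145
- option 2+option 3+option 8: volume 5+8+4=17, value 54+61+27=142
Best: $159.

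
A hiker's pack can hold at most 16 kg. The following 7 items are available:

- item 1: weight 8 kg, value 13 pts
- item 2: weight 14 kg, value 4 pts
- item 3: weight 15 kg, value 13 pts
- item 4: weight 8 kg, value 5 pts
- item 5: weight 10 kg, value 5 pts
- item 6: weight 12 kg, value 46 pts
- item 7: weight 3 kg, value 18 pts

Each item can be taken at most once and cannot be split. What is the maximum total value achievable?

64 pts

Check high-value combinations within 16 kg:
- item 6+item 7: weight 12+3=15, value 46+18=64
- item 6: weight 12, value 46
- item 1+item 7: weight 8+3=11, value 13+18=31
- item 4+item 7: weight 8+3=11, value 5+18=23
- item 5+item 7: weight 10+3=13, value 5+18=23
Best: 64 pts.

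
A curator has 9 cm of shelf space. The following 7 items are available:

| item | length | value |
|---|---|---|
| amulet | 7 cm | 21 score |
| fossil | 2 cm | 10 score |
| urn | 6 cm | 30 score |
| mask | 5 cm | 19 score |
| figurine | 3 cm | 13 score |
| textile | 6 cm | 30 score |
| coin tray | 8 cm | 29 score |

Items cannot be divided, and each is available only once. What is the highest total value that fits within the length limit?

This is a 0/1 knapsack; check combinations near the capacity.
- urn+figurine: length 6+3=9, value 30+13=43
- figurine+textile: length 3+6=9, value 13+30=43
- fossil+urn: length 2+6=8, value 10+30=40
- fossil+textile: length 2+6=8, value 10+30=40
- mask+figurine: length 5+3=8, value 19+13=32
Best: 43 score.

43 score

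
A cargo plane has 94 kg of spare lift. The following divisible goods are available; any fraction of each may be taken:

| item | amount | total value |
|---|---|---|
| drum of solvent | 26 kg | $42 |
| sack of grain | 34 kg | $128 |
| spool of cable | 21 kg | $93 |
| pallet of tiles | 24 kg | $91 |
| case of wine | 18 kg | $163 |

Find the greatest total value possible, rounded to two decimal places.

Take in order of value per unit:
- case of wine (163/18 per unit): all 18 → value 163, running total 163.00
- spool of cable (93/21 per unit): all 21 → value 93, running total 256.00
- pallet of tiles (91/24 per unit): all 24 → value 91, running total 347.00
- sack of grain (128/34 per unit): 31 of 34 → value 31×128/34 = 116.7059, running total 463.71
Total 463.71.

463.71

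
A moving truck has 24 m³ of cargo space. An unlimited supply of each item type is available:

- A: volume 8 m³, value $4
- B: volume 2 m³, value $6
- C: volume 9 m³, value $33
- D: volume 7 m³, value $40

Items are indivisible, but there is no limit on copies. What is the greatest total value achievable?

$126

Best value-per-unit is D at 40/7; filling with it alone gives 3×40 = 120.
Optimal mix: 1×B + 3×D → volume 23, value 126.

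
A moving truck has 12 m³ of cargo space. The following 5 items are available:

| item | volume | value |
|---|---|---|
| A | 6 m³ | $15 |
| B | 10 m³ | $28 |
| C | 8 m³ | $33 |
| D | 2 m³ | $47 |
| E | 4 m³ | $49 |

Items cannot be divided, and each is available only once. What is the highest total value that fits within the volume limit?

$111

Check high-value combinations within 12 m³:
- A+D+E: volume 6+2+4=12, value 15+47+49=111
- D+E: volume 2+4=6, value 47+49=96
- C+E: volume 8+4=12, value 33+49=82
- C+D: volume 8+2=10, value 33+47=80
Best: $111.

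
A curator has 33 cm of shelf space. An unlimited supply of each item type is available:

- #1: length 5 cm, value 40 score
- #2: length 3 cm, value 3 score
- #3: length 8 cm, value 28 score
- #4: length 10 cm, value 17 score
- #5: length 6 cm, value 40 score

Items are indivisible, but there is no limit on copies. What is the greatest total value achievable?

243 score

Best value-per-unit is #1 at 40/5; filling with it alone gives 6×40 = 240.
Optimal mix: 6×#1 + 1×#2 → length 33, value 243.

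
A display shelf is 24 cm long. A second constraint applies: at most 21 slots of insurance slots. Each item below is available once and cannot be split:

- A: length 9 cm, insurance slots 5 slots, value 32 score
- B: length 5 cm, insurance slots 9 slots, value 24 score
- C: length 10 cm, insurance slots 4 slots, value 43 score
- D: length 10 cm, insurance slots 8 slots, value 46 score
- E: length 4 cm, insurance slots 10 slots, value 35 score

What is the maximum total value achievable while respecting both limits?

Feasible sets respecting both limits:
- A+C+E: length 23, insurance slots 19, value 110
- A+B+C: length 24, insurance slots 18, value 99
- C+D: length 20, insurance slots 12, value 89
- D+E: length 14, insurance slots 18, value 81
Best: 110 score.

110 score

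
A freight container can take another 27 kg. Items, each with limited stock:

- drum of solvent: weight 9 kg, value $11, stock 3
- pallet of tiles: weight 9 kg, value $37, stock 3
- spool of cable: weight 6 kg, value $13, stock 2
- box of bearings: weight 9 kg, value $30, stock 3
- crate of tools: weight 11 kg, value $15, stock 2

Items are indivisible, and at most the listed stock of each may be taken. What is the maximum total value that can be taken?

Top feasible selections:
- 3×pallet of tiles: weight 27, value 111
- 2×pallet of tiles + 1×box of bearings: weight 27, value 104
Best: $111.

$111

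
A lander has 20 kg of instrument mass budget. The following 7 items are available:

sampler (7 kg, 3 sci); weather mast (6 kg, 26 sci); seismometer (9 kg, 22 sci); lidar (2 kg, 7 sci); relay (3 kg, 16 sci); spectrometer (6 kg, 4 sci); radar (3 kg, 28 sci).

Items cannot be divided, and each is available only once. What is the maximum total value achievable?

83 sci

Check high-value combinations within 20 kg:
- weather mast+seismometer+lidar+radar: mass 6+9+2+3=20, value 26+22+7+28=83
- weather mast+lidar+relay+spectrometer+radar: mass 6+2+3+6+3=20, value 26+7+16+4+28=81
- weather mast+lidar+relay+radar: mass 6+2+3+3=14, value 26+7+16+28=77
- weather mast+seismometer+radar: mass 6+9+3=18, value 26+22+28=76
- weather mast+relay+spectrometer+radar: mass 6+3+6+3=18, value 26+16+4+28=74
Best: 83 sci.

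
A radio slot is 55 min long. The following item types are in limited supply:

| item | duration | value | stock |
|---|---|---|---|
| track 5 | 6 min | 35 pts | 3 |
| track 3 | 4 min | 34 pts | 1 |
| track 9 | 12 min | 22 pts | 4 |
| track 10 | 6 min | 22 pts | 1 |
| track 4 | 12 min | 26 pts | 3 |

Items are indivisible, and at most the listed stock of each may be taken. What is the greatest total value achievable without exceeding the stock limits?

Top feasible selections:
- 3×track 5 + 1×track 3 + 1×track 10 + 2×track 4: duration 52, value 213
- 3×track 5 + 1×track 3 + 1×track 9 + 1×track 10 + 1×track 4: duration 52, value 209
Best: 213 pts.

213 pts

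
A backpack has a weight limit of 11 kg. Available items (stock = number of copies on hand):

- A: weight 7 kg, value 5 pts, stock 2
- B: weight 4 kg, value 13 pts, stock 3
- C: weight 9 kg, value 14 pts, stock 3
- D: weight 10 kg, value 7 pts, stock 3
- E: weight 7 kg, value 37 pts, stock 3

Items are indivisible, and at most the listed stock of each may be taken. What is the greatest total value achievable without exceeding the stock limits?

50 pts

Top feasible selections:
- 1×B + 1×E: weight 11, value 50
- 1×E: weight 7, value 37
- 2×B: weight 8, value 26
Best: 50 pts.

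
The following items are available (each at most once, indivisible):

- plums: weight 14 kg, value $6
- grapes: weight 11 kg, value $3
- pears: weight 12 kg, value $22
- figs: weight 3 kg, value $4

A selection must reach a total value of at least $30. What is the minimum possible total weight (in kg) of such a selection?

Subsets with value ≥ 30, sorted by total weight:
- plums+pears+figs: weight 29, value 32
- plums+grapes+pears: weight 37, value 31
- plums+grapes+pears+figs: weight 40, value 35
Minimum weight: 29 kg.

29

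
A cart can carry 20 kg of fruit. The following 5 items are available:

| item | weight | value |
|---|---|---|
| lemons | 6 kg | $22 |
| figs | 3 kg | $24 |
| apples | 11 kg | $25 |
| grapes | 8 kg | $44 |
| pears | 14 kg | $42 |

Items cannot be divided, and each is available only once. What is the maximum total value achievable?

Check high-value combinations within 20 kg:
- lemons+figs+grapes: weight 6+3+8=17, value 22+24+44=90
- lemons+figs+apples: weight 6+3+11=20, value 22+24+25=71
- apples+grapes: weight 11+8=19, value 25+44=69
- figs+grapes: weight 3+8=11, value 24+44=68
- lemons+grapes: weight 6+8=14, value 22+44=66
Best: $90.

$90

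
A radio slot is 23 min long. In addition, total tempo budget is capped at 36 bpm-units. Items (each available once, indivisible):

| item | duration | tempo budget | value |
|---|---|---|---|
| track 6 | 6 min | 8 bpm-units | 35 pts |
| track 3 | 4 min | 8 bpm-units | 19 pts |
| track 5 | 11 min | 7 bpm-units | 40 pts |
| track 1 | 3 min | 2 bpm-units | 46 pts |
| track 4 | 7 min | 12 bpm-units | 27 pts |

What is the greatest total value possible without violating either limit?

127 pts

Feasible sets respecting both limits:
- track 6+track 3+track 1+track 4: duration 20, tempo budget 30, value 127
- track 6+track 5+track 1: duration 20, tempo budget 17, value 121
- track 5+track 1+track 4: duration 21, tempo budget 21, value 113
- track 6+track 1+track 4: duration 16, tempo budget 22, value 108
Best: 127 pts.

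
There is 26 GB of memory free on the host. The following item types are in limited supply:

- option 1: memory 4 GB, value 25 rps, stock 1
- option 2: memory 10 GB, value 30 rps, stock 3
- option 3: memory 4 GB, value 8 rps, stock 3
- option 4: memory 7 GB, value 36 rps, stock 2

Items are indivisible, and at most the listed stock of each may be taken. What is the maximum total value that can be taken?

113 rps

Top feasible selections:
- 1×option 1 + 2×option 3 + 2×option 4: memory 26, value 113
- 1×option 1 + 1×option 3 + 2×option 4: memory 22, value 105
- 1×option 2 + 2×option 4: memory 24, value 102
- 1×option 1 + 1×option 2 + 1×option 3 + 1×option 4: memory 25, value 99
Best: 113 rps.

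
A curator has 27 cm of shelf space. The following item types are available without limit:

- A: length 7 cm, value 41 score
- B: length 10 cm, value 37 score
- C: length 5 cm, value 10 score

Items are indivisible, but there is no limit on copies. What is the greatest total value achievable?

133 score

Best value-per-unit is A at 41/7; filling with it alone gives 3×41 = 123.
Optimal mix: 3×A + 1×C → length 26, value 133.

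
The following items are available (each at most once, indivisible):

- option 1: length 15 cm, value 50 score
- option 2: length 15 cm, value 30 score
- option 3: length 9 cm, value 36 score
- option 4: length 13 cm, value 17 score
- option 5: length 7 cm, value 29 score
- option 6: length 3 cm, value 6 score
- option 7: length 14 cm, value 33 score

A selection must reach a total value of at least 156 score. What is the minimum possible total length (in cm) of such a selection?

Subsets with value ≥ 156, sorted by total length:
- option 1+option 3+option 4+option 5+option 7: length 58, value 165
- option 1+option 2+option 3+option 4+option 5: length 59, value 162
Minimum length: 58 cm.

58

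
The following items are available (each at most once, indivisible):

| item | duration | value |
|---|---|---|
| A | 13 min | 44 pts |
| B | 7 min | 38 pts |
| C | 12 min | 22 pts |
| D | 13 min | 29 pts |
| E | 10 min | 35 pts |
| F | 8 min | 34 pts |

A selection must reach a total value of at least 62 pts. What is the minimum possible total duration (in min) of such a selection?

Subsets with value ≥ 62, sorted by total duration:
- B+F: duration 15, value 72
- B+E: duration 17, value 73
- E+F: duration 18, value 69
- A+B: duration 20, value 82
Minimum duration: 15 min.

15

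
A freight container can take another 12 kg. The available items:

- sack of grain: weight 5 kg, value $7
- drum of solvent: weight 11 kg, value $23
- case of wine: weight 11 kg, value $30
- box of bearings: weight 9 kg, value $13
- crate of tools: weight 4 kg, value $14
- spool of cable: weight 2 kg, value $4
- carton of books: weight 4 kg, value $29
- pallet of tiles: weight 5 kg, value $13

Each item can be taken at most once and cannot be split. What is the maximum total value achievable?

$47

Check high-value combinations within 12 kg:
- crate of tools+spool of cable+carton of books: weight 4+2+4=10, value 14+4+29=47
- spool of cable+carton of books+pallet of tiles: weight 2+4+5=11, value 4+29+13=46
- crate of tools+carton of books: weight 4+4=8, value 14+29=43
- carton of books+pallet of tiles: weight 4+5=9, value 29+13=42
- sack of grain+spool of cable+carton of books: weight 5+2+4=11, value 7+4+29=40
Best: $47.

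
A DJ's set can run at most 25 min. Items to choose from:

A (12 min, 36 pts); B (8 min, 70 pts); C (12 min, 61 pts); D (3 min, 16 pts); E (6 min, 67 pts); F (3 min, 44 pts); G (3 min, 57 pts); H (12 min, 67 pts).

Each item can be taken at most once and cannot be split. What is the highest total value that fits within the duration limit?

254 pts

Check high-value combinations within 25 min:
- B+D+E+F+G: duration 8+3+6+3+3=23, value 70+16+67+44+57=254
- B+E+F+G: duration 8+6+3+3=20, value 70+67+44+57=238
- E+F+G+H: duration 6+3+3+12=24, value 67+44+57+67=235
- C+E+F+G: duration 12+6+3+3=24, value 61+67+44+57=229
Best: 254 pts.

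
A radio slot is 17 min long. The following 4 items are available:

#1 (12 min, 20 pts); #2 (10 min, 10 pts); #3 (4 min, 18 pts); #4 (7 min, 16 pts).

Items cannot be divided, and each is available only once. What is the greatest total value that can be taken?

Check high-value combinations within 17 min:
- #1+#3: duration 12+4=16, value 20+18=38
- #3+#4: duration 4+7=11, value 18+16=34
- #2+#3: duration 10+4=14, value 10+18=28
- #2+#4: duration 10+7=17, value 10+16=26
Best: 38 pts.

38 pts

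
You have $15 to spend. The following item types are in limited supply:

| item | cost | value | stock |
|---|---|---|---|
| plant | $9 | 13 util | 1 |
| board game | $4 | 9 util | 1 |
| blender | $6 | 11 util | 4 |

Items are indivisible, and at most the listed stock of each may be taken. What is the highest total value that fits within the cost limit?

24 util

Top feasible selections:
- 1×plant + 1×blender: cost 15, value 24
- 2×blender: cost 12, value 22
- 1×plant + 1×board game: cost 13, value 22
- 1×board game + 1×blender: cost 10, value 20
Best: 24 util.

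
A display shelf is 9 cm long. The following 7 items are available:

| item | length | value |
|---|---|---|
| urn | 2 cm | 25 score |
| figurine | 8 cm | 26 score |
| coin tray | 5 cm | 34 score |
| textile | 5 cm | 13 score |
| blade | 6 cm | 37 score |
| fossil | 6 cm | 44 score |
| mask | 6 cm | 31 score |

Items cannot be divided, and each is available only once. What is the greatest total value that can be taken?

69 score

Check high-value combinations within 9 cm:
- urn+fossil: length 2+6=8, value 25+44=69
- urn+blade: length 2+6=8, value 25+37=62
- urn+coin tray: length 2+5=7, value 25+34=59
- urn+mask: length 2+6=8, value 25+31=56
Best: 69 score.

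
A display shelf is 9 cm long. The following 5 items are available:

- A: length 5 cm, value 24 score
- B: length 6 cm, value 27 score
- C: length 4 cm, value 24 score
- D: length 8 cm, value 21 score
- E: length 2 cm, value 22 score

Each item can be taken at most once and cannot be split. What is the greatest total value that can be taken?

Check high-value combinations within 9 cm:
- B+E: length 6+2=8, value 27+22=49
- A+C: length 5+4=9, value 24+24=48
- C+E: length 4+2=6, value 24+22=46
- A+E: length 5+2=7, value 24+22=46
Best: 49 score.

49 score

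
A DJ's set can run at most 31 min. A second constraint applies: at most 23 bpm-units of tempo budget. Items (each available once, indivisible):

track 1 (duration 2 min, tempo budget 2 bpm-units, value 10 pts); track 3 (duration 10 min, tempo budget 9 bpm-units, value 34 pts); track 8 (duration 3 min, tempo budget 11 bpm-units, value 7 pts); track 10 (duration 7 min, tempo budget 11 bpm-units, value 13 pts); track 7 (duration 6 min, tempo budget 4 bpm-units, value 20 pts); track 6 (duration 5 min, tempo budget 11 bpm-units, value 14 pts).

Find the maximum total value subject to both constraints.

Feasible sets respecting both limits:
- track 1+track 3+track 7: duration 18, tempo budget 15, value 64
- track 1+track 3+track 6: duration 17, tempo budget 22, value 58
- track 1+track 3+track 10: duration 19, tempo budget 22, value 57
- track 3+track 7: duration 16, tempo budget 13, value 54
Best: 64 pts.

64 pts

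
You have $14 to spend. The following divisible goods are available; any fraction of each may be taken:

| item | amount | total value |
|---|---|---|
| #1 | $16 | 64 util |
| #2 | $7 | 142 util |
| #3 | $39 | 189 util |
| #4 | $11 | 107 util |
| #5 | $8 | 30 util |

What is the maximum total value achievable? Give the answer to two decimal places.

Take in order of value per unit:
- #2 (142/7 per unit): all 7 → value 142, running total 142.00
- #4 (107/11 per unit): 7 of 11 → value 7×107/11 = 68.0909, running total 210.09
Total 210.09.

210.09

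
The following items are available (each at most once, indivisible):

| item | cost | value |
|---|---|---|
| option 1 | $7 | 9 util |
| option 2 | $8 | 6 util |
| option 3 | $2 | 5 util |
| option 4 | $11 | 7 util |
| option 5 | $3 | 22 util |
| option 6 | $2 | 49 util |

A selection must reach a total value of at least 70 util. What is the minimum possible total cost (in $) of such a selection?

Subsets with value ≥ 70, sorted by total cost:
- option 5+option 6: cost 5, value 71
- option 3+option 5+option 6: cost 7, value 76
- option 1+option 5+option 6: cost 12, value 80
Minimum cost: 5 $.

5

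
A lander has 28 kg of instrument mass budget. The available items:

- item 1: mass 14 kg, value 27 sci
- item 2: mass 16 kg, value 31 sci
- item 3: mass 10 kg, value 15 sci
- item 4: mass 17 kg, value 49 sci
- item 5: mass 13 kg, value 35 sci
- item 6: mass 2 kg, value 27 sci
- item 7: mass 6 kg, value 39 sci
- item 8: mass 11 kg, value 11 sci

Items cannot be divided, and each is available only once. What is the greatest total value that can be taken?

Check high-value combinations within 28 kg:
- item 4+item 6+item 7: mass 17+2+6=25, value 49+27+39=115
- item 5+item 6+item 7: mass 13+2+6=21, value 35+27+39=101
- item 2+item 6+item 7: mass 16+2+6=24, value 31+27+39=97
Best: 115 sci.

115 sci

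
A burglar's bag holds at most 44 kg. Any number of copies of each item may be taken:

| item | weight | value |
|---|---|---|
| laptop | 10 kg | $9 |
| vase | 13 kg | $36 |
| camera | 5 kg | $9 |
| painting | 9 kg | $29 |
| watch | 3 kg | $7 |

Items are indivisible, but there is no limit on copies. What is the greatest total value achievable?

Best value-per-unit is painting at 29/9; filling with it alone gives 4×29 = 116.
Optimal mix: 1×camera + 4×painting + 1×watch → weight 44, value 132.

$132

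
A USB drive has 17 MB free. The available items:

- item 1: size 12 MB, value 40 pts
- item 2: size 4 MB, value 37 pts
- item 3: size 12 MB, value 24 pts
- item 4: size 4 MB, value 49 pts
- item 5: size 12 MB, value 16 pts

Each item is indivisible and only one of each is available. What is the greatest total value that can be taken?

Check high-value combinations within 17 MB:
- item 1+item 4: size 12+4=16, value 40+49=89
- item 2+item 4: size 4+4=8, value 37+49=86
- item 1+item 2: size 12+4=16, value 40+37=77
- item 3+item 4: size 12+4=16, value 24+49=73
- item 4+item 5: size 4+12=16, value 49+16=65
Best: 89 pts.

89 pts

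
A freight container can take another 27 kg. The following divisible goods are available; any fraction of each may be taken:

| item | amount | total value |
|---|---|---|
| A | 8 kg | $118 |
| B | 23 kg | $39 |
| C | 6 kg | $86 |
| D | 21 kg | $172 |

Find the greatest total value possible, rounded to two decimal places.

310.48

Take in order of value per unit:
- A (118/8 per unit): all 8 → value 118, running total 118.00
- C (86/6 per unit): all 6 → value 86, running total 204.00
- D (172/21 per unit): 13 of 21 → value 13×172/21 = 106.4762, running total 310.48
Total 310.48.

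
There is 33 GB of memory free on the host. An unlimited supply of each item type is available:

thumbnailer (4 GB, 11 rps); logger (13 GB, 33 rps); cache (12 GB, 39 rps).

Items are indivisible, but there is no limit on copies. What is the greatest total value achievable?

100 rps

Best value-per-unit is cache at 39/12; filling with it alone gives 2×39 = 78.
Optimal mix: 2×thumbnailer + 2×cache → memory 32, value 100.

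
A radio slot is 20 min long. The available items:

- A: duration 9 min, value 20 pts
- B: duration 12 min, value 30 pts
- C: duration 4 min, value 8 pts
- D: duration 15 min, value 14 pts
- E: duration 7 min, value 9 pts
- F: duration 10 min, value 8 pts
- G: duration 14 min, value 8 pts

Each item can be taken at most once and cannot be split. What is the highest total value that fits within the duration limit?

Check high-value combinations within 20 min:
- B+E: duration 12+7=19, value 30+9=39
- B+C: duration 12+4=16, value 30+8=38
- A+C+E: duration 9+4+7=20, value 20+8+9=37
Best: 39 pts.

39 pts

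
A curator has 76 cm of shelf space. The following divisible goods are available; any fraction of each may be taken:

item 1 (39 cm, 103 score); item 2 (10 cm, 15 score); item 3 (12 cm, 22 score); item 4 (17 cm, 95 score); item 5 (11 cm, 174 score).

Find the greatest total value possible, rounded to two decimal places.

Take in order of value per unit:
- item 5 (174/11 per unit): all 11 → value 174, running total 174.00
- item 4 (95/17 per unit): all 17 → value 95, running total 269.00
- item 1 (103/39 per unit): all 39 → value 103, running total 372.00
- item 3 (22/12 per unit): 9 of 12 → value 9×22/12 = 16.5000, running total 388.50
Total 388.50.

388.50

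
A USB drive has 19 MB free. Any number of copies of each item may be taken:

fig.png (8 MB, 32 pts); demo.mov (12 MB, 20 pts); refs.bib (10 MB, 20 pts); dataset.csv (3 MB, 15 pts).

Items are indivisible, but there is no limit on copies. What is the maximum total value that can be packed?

Best value-per-unit is dataset.csv at 15/3, and filling with it alone uses size 6×3=18. No mix of the others beats 6×15 = 90.

90 pts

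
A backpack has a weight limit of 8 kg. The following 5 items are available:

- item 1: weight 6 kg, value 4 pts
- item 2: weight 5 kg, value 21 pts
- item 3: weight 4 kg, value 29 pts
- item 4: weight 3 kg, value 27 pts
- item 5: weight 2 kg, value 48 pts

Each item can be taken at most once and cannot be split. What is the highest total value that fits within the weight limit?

Check high-value combinations within 8 kg:
- item 3+item 5: weight 4+2=6, value 29+48=77
- item 4+item 5: weight 3+2=5, value 27+48=75
- item 2+item 5: weight 5+2=7, value 21+48=69
- item 3+item 4: weight 4+3=7, value 29+27=56
Best: 77 pts.

77 pts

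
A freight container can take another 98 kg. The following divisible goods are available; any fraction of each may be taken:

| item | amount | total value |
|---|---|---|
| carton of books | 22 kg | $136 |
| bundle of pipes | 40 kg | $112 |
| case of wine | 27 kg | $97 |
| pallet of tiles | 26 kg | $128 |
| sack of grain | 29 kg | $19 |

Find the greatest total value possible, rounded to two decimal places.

Take in order of value per unit:
- carton of books (136/22 per unit): all 22 → value 136, running total 136.00
- pallet of tiles (128/26 per unit): all 26 → value 128, running total 264.00
- case of wine (97/27 per unit): all 27 → value 97, running total 361.00
- bundle of pipes (112/40 per unit): 23 of 40 → value 23×112/40 = 64.4000, running total 425.40
Total 425.40.

425.40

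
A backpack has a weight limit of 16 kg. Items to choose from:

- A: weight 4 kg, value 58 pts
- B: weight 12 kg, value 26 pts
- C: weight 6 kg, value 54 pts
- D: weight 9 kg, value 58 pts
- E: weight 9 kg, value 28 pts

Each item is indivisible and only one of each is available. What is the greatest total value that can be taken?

116 pts

Check high-value combinations within 16 kg:
- A+D: weight 4+9=13, value 58+58=116
- A+C: weight 4+6=10, value 58+54=112
- C+D: weight 6+9=15, value 54+58=112
- A+E: weight 4+9=13, value 58+28=86
Best: 116 pts.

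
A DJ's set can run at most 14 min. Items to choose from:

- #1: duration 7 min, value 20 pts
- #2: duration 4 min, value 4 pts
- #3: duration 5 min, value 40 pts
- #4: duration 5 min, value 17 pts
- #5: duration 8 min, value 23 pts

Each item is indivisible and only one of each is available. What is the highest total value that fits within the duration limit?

63 pts

Check high-value combinations within 14 min:
- #3+#5: duration 5+8=13, value 40+23=63
- #2+#3+#4: duration 4+5+5=14, value 4+40+17=61
- #1+#3: duration 7+5=12, value 20+40=60
- #3+#4: duration 5+5=10, value 40+17=57
Best: 63 pts.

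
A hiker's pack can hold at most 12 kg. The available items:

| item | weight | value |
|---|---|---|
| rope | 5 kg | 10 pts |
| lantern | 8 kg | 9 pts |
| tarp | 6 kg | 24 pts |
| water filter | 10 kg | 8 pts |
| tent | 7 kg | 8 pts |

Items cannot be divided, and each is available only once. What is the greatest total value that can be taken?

34 pts

Check high-value combinations within 12 kg:
- rope+tarp: weight 5+6=11, value 10+24=34
- tarp: weight 6, value 24
- rope+tent: weight 5+7=12, value 10+8=18
Best: 34 pts.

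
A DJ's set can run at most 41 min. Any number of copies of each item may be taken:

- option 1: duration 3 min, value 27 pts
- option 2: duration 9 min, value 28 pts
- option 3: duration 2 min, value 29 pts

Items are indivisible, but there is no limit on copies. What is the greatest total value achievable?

Best value-per-unit is option 3 at 29/2, and filling with it alone uses duration 20×2=40. No mix of the others beats 20×29 = 580.

580 pts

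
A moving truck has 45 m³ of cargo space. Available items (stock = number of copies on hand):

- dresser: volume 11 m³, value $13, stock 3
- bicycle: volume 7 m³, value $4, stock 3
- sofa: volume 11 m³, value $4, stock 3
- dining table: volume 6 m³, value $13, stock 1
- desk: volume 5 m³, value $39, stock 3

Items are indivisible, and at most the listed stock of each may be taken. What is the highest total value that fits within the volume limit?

$156

Best selections within volume 45 and stock limits:
- 2×dresser + 1×dining table + 3×desk: volume 43, value 156
- 1×dresser + 1×bicycle + 1×dining table + 3×desk: volume 39, value 147
Best: $156.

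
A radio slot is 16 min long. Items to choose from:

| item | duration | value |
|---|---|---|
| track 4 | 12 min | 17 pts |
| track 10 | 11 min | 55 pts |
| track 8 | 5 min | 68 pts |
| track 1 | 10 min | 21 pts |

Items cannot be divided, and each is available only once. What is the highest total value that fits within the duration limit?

123 pts

This is a 0/1 knapsack; check combinations near the capacity.
- track 10+track 8: duration 11+5=16, value 55+68=123
- track 8+track 1: duration 5+10=15, value 68+21=89
- track 8: duration 5, value 68
- track 10: duration 11, value 55
- track 1: duration 10, value 21
Best: 123 pts.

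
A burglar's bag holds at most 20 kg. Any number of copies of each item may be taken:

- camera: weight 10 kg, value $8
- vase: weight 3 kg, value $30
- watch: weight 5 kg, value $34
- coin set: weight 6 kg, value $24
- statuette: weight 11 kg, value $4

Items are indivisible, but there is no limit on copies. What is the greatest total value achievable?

Best value-per-unit is vase at 30/3; filling with it alone gives 6×30 = 180.
Optimal mix: 5×vase + 1×watch → weight 20, value 184.

$184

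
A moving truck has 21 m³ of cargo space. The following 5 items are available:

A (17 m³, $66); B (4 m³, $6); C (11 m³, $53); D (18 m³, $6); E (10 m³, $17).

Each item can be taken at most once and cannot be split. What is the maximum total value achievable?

$72

This is a 0/1 knapsack; check combinations near the capacity.
- A+B: volume 17+4=21, value 66+6=72
- C+E: volume 11+10=21, value 53+17=70
- A: volume 17, value 66
- B+C: volume 4+11=15, value 6+53=59
- C: volume 11, value 53
Best: $72.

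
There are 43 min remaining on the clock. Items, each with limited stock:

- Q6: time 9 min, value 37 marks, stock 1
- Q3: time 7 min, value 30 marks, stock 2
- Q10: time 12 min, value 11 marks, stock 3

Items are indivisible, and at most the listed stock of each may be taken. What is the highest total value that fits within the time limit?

108 marks

Top feasible selections:
- 1×Q6 + 2×Q3 + 1×Q10: time 35, value 108
- 1×Q6 + 2×Q3: time 23, value 97
- 1×Q6 + 1×Q3 + 2×Q10: time 40, value 89
- 2×Q3 + 2×Q10: time 38, value 82
Best: 108 marks.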